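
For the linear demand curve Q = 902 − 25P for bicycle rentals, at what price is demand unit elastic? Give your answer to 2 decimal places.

For linear demand Q = a − bP, ε = −bP/(a − bP). |ε| = 1 when bP = a − bP, i.e. P = a/(2b).
P = 902/(2·25) = 902/50 = 18.0400.

18.04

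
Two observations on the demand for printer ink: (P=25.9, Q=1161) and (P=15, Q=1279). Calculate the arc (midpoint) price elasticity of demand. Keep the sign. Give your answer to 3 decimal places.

ΔQ = 1279 − 1161 = 118; ΔP = 15 − 25.9 = -10.9.
Midpoints: P̄ = 20.45, Q̄ = 1220.0.
ε = (ΔQ/ΔP)(P̄/Q̄) = (118/-10.9)(20.45/1220.0).

-0.181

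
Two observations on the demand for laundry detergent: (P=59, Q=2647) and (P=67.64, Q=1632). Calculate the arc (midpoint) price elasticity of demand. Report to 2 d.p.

ΔQ = 1632 − 2647 = -1015; ΔP = 67.64 − 59 = 8.64.
Midpoints: P̄ = 63.32, Q̄ = 2139.5.
ε = (ΔQ/ΔP)(P̄/Q̄) = (-1015/8.64)(63.32/2139.5).

-3.48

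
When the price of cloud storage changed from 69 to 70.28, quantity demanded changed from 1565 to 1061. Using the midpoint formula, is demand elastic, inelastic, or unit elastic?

elastic

Arc ε ≈ -20.884.
|ε| = 20.88 > 1.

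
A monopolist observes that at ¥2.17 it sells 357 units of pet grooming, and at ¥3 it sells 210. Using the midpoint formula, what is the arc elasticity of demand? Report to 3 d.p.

-1.615

ΔQ = 210 − 357 = -147; ΔP = 3 − 2.17 = 0.83.
Midpoints: P̄ = 2.58, Q̄ = 283.5.
ε = (ΔQ/ΔP)(P̄/Q̄) = (-147/0.83)(2.58/283.5).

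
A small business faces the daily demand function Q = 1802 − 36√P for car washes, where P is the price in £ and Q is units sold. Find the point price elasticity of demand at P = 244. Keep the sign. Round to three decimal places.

-0.227

At P = 244, Q = 1239.662.
dQ/dP = −36/(2√P) = -1.152.
ε = (dQ/dP)(P/Q) = (-1.152)(244/1239.662).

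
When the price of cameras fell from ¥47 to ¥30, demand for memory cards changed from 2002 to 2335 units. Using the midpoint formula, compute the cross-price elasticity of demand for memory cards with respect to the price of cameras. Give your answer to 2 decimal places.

ΔQ_x = 2335 − 2002 = 333; ΔP_y = 30 − 47 = -17.
Midpoints: P̄_y = 38.50, Q̄_x = 2168.5.
ε_xy = (ΔQ_x/ΔP_y)(P̄_y/Q̄_x) = (333/-17)(38.50/2168.5).
ε_xy < 0, so the goods are complements.

-0.35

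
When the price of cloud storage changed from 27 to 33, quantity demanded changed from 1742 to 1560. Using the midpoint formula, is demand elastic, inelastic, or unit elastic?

Arc ε ≈ -0.551.
|ε| = 0.55 < 1.

inelastic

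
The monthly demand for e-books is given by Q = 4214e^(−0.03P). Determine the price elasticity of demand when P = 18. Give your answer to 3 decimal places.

At P = 18, Q = 2455.701.
dQ/dP = −0.03·4214e^(−0.03P) = −0.03Q = -73.671.
ε = (dQ/dP)(P/Q) = (-73.671)(18/2455.701).
|ε| < 1, so demand is inelastic at this price.

-0.540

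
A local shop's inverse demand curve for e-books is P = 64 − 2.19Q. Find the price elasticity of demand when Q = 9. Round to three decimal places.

At Q = 9, P = 64 − 2.19(9) = 44.29.
dP/dQ = −2.19, so dQ/dP = 1/(−2.19) = -0.457.
ε = (dQ/dP)(P/Q) = (-0.457)(44.29/9).

-2.247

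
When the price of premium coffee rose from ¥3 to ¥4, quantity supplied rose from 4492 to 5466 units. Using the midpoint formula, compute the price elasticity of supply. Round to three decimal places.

0.685

ΔQ = 5466 − 4492 = 974; ΔP = 4 − 3 = 1.
Midpoints: P̄ = 3.50, Q̄ = 4979.0.
ε_s = (ΔQ/ΔP)(P̄/Q̄) = (974/1)(3.50/4979.0).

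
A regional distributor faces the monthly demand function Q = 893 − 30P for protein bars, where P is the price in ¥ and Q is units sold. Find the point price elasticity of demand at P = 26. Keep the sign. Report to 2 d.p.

-6.90

At P = 26, Q = 113.
dQ/dP = −30.
ε = (dQ/dP)(P/Q) = (-30)(26/113).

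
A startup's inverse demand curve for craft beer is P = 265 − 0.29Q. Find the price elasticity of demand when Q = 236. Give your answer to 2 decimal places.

-2.87

At Q = 236, P = 265 − 0.29(236) = 196.56.
dP/dQ = −0.29, so dQ/dP = 1/(−0.29) = -3.448.
ε = (dQ/dP)(P/Q) = (-3.448)(196.56/236).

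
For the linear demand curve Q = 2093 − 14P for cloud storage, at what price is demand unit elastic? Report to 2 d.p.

74.75

For linear demand Q = a − bP, ε = −bP/(a − bP). |ε| = 1 when bP = a − bP, i.e. P = a/(2b).
P = 2093/(2·14) = 2093/28 = 74.7500.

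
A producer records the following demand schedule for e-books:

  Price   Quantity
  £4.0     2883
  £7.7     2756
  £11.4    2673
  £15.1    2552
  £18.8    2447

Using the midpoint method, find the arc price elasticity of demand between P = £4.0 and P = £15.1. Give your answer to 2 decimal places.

At P = 4.0, Q = 2883; at P = 15.1, Q = 2552.
ΔQ = -331, ΔP = 11.1. Midpoints: P̄ = 9.55, Q̄ = 2717.5.
ε = (ΔQ/ΔP)(P̄/Q̄) = (-331/11.1)(9.55/2717.5).

-0.10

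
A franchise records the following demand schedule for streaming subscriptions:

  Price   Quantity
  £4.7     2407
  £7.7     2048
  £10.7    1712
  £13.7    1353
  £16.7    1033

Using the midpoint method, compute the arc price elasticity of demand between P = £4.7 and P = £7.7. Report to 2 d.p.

At P = 4.7, Q = 2407; at P = 7.7, Q = 2048.
ΔQ = -359, ΔP = 3.0. Midpoints: P̄ = 6.20, Q̄ = 2227.5.
ε = (ΔQ/ΔP)(P̄/Q̄) = (-359/3.0)(6.20/2227.5).

-0.33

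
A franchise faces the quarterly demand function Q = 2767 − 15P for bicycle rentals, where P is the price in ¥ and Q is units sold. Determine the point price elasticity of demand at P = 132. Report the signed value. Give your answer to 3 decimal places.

At P = 132, Q = 787.
dQ/dP = −15.
ε = (dQ/dP)(P/Q) = (-15)(132/787).

-2.516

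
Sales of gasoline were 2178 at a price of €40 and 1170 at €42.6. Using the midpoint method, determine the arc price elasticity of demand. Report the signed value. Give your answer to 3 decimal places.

ΔQ = 1170 − 2178 = -1008; ΔP = 42.6 − 40 = 2.6.
Midpoints: P̄ = 41.30, Q̄ = 1674.0.
ε = (ΔQ/ΔP)(P̄/Q̄) = (-1008/2.6)(41.30/1674.0).

-9.565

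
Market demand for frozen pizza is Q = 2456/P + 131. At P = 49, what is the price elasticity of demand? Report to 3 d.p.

-0.277

At P = 49, Q = 181.122.
dQ/dP = −2456/P² = -1.023.
ε = (dQ/dP)(P/Q) = (-1.023)(49/181.122).
|ε| < 1, so demand is inelastic at this price.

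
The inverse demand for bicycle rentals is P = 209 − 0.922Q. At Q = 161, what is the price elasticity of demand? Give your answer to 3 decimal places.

At Q = 161, P = 209 − 0.922(161) = 60.56.
dP/dQ = −0.922, so dQ/dP = 1/(−0.922) = -1.085.
ε = (dQ/dP)(P/Q) = (-1.085)(60.56/161).

-0.408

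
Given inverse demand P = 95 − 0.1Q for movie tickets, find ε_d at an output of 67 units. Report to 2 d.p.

-13.18

At Q = 67, P = 95 − 0.1(67) = 88.30.
dP/dQ = −0.1, so dQ/dP = 1/(−0.1) = -10.000.
ε = (dQ/dP)(P/Q) = (-10.000)(88.30/67).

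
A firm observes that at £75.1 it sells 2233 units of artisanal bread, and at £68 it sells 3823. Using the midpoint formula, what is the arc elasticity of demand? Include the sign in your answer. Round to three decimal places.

ΔQ = 3823 − 2233 = 1590; ΔP = 68 − 75.1 = -7.1.
Midpoints: P̄ = 71.55, Q̄ = 3028.0.
ε = (ΔQ/ΔP)(P̄/Q̄) = (1590/-7.1)(71.55/3028.0).

-5.292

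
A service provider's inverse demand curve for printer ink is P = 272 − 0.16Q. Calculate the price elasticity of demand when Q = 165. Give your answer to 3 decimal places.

-9.303

At Q = 165, P = 272 − 0.16(165) = 245.60.
dP/dQ = −0.16, so dQ/dP = 1/(−0.16) = -6.250.
ε = (dQ/dP)(P/Q) = (-6.250)(245.60/165).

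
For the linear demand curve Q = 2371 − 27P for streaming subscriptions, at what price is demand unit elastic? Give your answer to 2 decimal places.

For linear demand Q = a − bP, ε = −bP/(a − bP). |ε| = 1 when bP = a − bP, i.e. P = a/(2b).
P = 2371/(2·27) = 2371/54 = 43.9074.

43.91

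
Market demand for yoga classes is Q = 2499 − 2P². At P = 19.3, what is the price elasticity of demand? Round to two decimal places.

-0.85

At P = 19.3, Q = 1754.020.
dQ/dP = −4P = -77.200.
ε = (dQ/dP)(P/Q) = (-77.200)(19.3/1754.020).
|ε| < 1, so demand is inelastic at this price.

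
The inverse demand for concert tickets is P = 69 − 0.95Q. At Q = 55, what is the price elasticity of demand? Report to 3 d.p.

At Q = 55, P = 69 − 0.95(55) = 16.75.
dP/dQ = −0.95, so dQ/dP = 1/(−0.95) = -1.053.
ε = (dQ/dP)(P/Q) = (-1.053)(16.75/55).

-0.321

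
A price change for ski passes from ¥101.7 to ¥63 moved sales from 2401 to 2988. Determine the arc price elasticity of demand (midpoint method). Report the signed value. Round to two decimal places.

-0.46

ΔQ = 2988 − 2401 = 587; ΔP = 63 − 101.7 = -38.7.
Midpoints: P̄ = 82.35, Q̄ = 2694.5.
ε = (ΔQ/ΔP)(P̄/Q̄) = (587/-38.7)(82.35/2694.5).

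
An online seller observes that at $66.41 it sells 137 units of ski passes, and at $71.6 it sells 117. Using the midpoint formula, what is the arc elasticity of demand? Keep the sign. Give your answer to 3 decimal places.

ΔQ = 117 − 137 = -20; ΔP = 71.6 − 66.41 = 5.19.
Midpoints: P̄ = 69.00, Q̄ = 127.0.
ε = (ΔQ/ΔP)(P̄/Q̄) = (-20/5.19)(69.00/127.0).

-2.094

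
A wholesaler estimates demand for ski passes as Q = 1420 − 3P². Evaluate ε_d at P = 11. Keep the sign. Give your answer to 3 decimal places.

-0.687

At P = 11, Q = 1057.
dQ/dP = −6P = -66.
ε = (dQ/dP)(P/Q) = (-66)(11/1057).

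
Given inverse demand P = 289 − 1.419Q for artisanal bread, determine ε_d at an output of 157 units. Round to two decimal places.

At Q = 157, P = 289 − 1.419(157) = 66.22.
dP/dQ = −1.419, so dQ/dP = 1/(−1.419) = -0.705.
ε = (dQ/dP)(P/Q) = (-0.705)(66.22/157).

-0.30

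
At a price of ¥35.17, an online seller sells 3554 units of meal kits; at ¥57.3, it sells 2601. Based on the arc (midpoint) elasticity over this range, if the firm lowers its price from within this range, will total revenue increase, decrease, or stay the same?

decrease

Arc ε = (-953/22.13)(46.23/3077.5) ≈ -0.647.
|ε| = 0.65 < 1, so demand is inelastic. A price cut therefore reduces total revenue.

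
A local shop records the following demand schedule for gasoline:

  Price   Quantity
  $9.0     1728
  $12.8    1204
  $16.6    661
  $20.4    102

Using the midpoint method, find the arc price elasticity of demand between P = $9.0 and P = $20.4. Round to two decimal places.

At P = 9.0, Q = 1728; at P = 20.4, Q = 102.
ΔQ = -1626, ΔP = 11.4. Midpoints: P̄ = 14.70, Q̄ = 915.0.
ε = (ΔQ/ΔP)(P̄/Q̄) = (-1626/11.4)(14.70/915.0).

-2.29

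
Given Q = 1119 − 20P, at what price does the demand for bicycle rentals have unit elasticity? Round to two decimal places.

27.98

For linear demand Q = a − bP, ε = −bP/(a − bP). |ε| = 1 when bP = a − bP, i.e. P = a/(2b).
P = 1119/(2·20) = 1119/40 = 27.9750.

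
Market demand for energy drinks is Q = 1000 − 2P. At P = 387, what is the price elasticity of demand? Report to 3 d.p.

-3.425

At P = 387, Q = 226.
dQ/dP = −2.
ε = (dQ/dP)(P/Q) = (-2)(387/226).
|ε| > 1, so demand is elastic at this price.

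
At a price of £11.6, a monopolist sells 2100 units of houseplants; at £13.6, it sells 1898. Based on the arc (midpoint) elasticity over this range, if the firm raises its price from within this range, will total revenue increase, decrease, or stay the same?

increase

Arc ε = (-202/2)(12.60/1999.0) ≈ -0.637.
|ε| = 0.64 < 1, so demand is inelastic. A price rise therefore raises total revenue.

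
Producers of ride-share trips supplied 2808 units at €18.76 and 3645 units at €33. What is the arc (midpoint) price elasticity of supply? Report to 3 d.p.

ΔQ = 3645 − 2808 = 837; ΔP = 33 − 18.76 = 14.24.
Midpoints: P̄ = 25.88, Q̄ = 3226.5.
ε_s = (ΔQ/ΔP)(P̄/Q̄) = (837/14.24)(25.88/3226.5).

0.471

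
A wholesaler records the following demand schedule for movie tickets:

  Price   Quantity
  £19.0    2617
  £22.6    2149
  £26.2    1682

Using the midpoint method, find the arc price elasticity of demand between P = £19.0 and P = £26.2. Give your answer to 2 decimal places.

-1.37

At P = 19.0, Q = 2617; at P = 26.2, Q = 1682.
ΔQ = -935, ΔP = 7.2. Midpoints: P̄ = 22.60, Q̄ = 2149.5.
ε = (ΔQ/ΔP)(P̄/Q̄) = (-935/7.2)(22.60/2149.5).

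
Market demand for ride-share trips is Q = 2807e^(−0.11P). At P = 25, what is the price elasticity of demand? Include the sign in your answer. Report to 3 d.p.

-2.750

At P = 25, Q = 179.446.
dQ/dP = −0.11·2807e^(−0.11P) = −0.11Q = -19.739.
ε = (dQ/dP)(P/Q) = (-19.739)(25/179.446).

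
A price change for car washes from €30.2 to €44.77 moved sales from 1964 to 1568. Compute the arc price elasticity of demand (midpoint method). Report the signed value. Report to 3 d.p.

-0.577

ΔQ = 1568 − 1964 = -396; ΔP = 44.77 − 30.2 = 14.57.
Midpoints: P̄ = 37.48, Q̄ = 1766.0.
ε = (ΔQ/ΔP)(P̄/Q̄) = (-396/14.57)(37.48/1766.0).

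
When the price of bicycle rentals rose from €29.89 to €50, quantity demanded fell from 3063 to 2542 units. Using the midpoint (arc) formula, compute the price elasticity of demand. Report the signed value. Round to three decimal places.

-0.369

ΔQ = 2542 − 3063 = -521; ΔP = 50 − 29.89 = 20.11.
Midpoints: P̄ = 39.95, Q̄ = 2802.5.
ε = (ΔQ/ΔP)(P̄/Q̄) = (-521/20.11)(39.95/2802.5).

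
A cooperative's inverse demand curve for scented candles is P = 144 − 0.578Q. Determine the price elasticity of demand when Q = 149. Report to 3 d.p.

At Q = 149, P = 144 − 0.578(149) = 57.88.
dP/dQ = −0.578, so dQ/dP = 1/(−0.578) = -1.730.
ε = (dQ/dP)(P/Q) = (-1.730)(57.88/149).

-0.672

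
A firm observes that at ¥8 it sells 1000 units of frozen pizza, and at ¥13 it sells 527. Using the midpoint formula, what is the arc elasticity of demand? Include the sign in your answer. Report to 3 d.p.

ΔQ = 527 − 1000 = -473; ΔP = 13 − 8 = 5.
Midpoints: P̄ = 10.50, Q̄ = 763.5.
ε = (ΔQ/ΔP)(P̄/Q̄) = (-473/5)(10.50/763.5).

-1.301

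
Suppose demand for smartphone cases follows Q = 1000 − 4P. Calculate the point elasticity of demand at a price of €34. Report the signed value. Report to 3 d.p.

-0.157

At P = 34, Q = 864.
dQ/dP = −4.
ε = (dQ/dP)(P/Q) = (-4)(34/864).
|ε| < 1, so demand is inelastic at this price.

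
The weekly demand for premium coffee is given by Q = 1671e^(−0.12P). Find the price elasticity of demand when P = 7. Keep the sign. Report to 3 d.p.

At P = 7, Q = 721.388.
dQ/dP = −0.12·1671e^(−0.12P) = −0.12Q = -86.567.
ε = (dQ/dP)(P/Q) = (-86.567)(7/721.388).
|ε| < 1, so demand is inelastic at this price.

-0.840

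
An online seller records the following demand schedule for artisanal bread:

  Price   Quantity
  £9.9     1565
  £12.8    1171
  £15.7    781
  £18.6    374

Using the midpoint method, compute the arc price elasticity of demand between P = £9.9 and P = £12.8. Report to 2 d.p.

At P = 9.9, Q = 1565; at P = 12.8, Q = 1171.
ΔQ = -394, ΔP = 2.9. Midpoints: P̄ = 11.35, Q̄ = 1368.0.
ε = (ΔQ/ΔP)(P̄/Q̄) = (-394/2.9)(11.35/1368.0).

-1.13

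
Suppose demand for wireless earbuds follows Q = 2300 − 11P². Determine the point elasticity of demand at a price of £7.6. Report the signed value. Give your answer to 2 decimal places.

At P = 7.6, Q = 1664.640.
dQ/dP = −22P = -167.200.
ε = (dQ/dP)(P/Q) = (-167.200)(7.6/1664.640).
|ε| < 1, so demand is inelastic at this price.

-0.76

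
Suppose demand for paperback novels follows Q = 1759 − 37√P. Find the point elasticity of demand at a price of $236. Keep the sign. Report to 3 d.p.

-0.239

At P = 236, Q = 1190.595.
dQ/dP = −37/(2√P) = -1.204.
ε = (dQ/dP)(P/Q) = (-1.204)(236/1190.595).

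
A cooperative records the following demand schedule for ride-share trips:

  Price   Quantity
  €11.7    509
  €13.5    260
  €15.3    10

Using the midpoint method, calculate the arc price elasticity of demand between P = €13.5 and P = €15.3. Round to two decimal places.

At P = 13.5, Q = 260; at P = 15.3, Q = 10.
ΔQ = -250, ΔP = 1.8. Midpoints: P̄ = 14.40, Q̄ = 135.0.
ε = (ΔQ/ΔP)(P̄/Q̄) = (-250/1.8)(14.40/135.0).

-14.81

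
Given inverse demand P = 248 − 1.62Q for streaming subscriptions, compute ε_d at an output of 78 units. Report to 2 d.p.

At Q = 78, P = 248 − 1.62(78) = 121.64.
dP/dQ = −1.62, so dQ/dP = 1/(−1.62) = -0.617.
ε = (dQ/dP)(P/Q) = (-0.617)(121.64/78).

-0.96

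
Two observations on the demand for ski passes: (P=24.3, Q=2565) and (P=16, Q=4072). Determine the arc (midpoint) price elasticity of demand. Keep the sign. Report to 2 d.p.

ΔQ = 4072 − 2565 = 1507; ΔP = 16 − 24.3 = -8.3.
Midpoints: P̄ = 20.15, Q̄ = 3318.5.
ε = (ΔQ/ΔP)(P̄/Q̄) = (1507/-8.3)(20.15/3318.5).

-1.10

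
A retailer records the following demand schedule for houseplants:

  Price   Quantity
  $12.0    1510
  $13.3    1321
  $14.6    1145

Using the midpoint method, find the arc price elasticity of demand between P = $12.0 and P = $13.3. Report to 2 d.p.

-1.30

At P = 12.0, Q = 1510; at P = 13.3, Q = 1321.
ΔQ = -189, ΔP = 1.3. Midpoints: P̄ = 12.65, Q̄ = 1415.5.
ε = (ΔQ/ΔP)(P̄/Q̄) = (-189/1.3)(12.65/1415.5).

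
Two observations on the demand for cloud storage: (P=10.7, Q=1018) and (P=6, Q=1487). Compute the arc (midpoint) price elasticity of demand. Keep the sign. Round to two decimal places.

ΔQ = 1487 − 1018 = 469; ΔP = 6 − 10.7 = -4.7.
Midpoints: P̄ = 8.35, Q̄ = 1252.5.
ε = (ΔQ/ΔP)(P̄/Q̄) = (469/-4.7)(8.35/1252.5).

-0.67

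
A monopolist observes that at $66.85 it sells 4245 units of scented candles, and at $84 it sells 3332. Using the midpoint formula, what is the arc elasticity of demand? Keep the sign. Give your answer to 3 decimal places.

-1.060

ΔQ = 3332 − 4245 = -913; ΔP = 84 − 66.85 = 17.15.
Midpoints: P̄ = 75.42, Q̄ = 3788.5.
ε = (ΔQ/ΔP)(P̄/Q̄) = (-913/17.15)(75.42/3788.5).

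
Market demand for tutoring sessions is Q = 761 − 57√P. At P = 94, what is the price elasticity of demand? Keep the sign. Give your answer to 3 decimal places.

-1.326

At P = 94, Q = 208.364.
dQ/dP = −57/(2√P) = -2.940.
ε = (dQ/dP)(P/Q) = (-2.940)(94/208.364).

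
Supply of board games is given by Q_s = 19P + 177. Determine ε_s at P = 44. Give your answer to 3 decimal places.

At P = 44, Q_s = 1013.
dQ_s/dP = 19.
ε_s = (dQ_s/dP)(P/Q_s) = (19)(44/1013).

0.825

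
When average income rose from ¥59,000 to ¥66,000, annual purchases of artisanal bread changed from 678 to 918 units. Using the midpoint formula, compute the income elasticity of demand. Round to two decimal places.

2.69

ΔQ = 240, ΔI = 7000. Midpoints: Ī = 62,500, Q̄ = 798.0.
ε_I = (ΔQ/ΔI)(Ī/Q̄) = (240/7000)(62500/798.0).
ε_I > 0, so the good is normal.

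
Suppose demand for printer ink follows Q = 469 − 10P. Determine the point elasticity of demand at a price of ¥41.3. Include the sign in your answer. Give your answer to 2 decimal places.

At P = 41.3, Q = 56.
dQ/dP = −10.
ε = (dQ/dP)(P/Q) = (-10)(41.3/56).
|ε| > 1, so demand is elastic at this price.

-7.38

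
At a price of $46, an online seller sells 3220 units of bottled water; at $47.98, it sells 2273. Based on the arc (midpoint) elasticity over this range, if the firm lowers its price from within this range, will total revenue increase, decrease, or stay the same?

Arc ε = (-947/1.98)(46.99/2746.5) ≈ -8.183.
|ε| = 8.18 > 1, so demand is elastic. A price cut therefore raises total revenue.

increase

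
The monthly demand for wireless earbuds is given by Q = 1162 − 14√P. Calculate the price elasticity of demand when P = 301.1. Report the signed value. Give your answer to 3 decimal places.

-0.132

At P = 301.1, Q = 919.069.
dQ/dP = −14/(2√P) = -0.403.
ε = (dQ/dP)(P/Q) = (-0.403)(301.1/919.069).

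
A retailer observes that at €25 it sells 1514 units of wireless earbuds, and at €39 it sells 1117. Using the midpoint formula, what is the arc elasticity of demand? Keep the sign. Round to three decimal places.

-0.690

ΔQ = 1117 − 1514 = -397; ΔP = 39 − 25 = 14.
Midpoints: P̄ = 32.00, Q̄ = 1315.5.
ε = (ΔQ/ΔP)(P̄/Q̄) = (-397/14)(32.00/1315.5).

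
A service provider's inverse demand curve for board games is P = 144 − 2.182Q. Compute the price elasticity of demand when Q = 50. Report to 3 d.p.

At Q = 50, P = 144 − 2.182(50) = 34.90.
dP/dQ = −2.182, so dQ/dP = 1/(−2.182) = -0.458.
ε = (dQ/dP)(P/Q) = (-0.458)(34.90/50).

-0.320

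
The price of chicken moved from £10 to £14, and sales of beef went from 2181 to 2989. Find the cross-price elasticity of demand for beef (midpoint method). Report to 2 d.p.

ΔQ_x = 2989 − 2181 = 808; ΔP_y = 14 − 10 = 4.
Midpoints: P̄_y = 12.00, Q̄_x = 2585.0.
ε_xy = (ΔQ_x/ΔP_y)(P̄_y/Q̄_x) = (808/4)(12.00/2585.0).

0.94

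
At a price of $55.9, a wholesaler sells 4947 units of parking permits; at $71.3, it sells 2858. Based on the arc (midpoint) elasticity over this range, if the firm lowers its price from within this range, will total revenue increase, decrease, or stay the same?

increase

Arc ε = (-2089/15.4)(63.60/3902.5) ≈ -2.211.
|ε| = 2.21 > 1, so demand is elastic. A price cut therefore raises total revenue.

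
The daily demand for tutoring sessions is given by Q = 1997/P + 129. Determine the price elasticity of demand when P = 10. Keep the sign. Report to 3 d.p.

At P = 10, Q = 328.700.
dQ/dP = −1997/P² = -19.970.
ε = (dQ/dP)(P/Q) = (-19.970)(10/328.700).

-0.608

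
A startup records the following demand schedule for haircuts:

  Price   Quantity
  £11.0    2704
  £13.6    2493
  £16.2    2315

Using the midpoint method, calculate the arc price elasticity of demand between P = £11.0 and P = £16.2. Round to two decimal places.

-0.41

At P = 11.0, Q = 2704; at P = 16.2, Q = 2315.
ΔQ = -389, ΔP = 5.2. Midpoints: P̄ = 13.60, Q̄ = 2509.5.
ε = (ΔQ/ΔP)(P̄/Q̄) = (-389/5.2)(13.60/2509.5).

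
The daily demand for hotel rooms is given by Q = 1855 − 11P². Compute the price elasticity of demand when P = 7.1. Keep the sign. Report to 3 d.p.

-0.853

At P = 7.1, Q = 1300.490.
dQ/dP = −22P = -156.200.
ε = (dQ/dP)(P/Q) = (-156.200)(7.1/1300.490).
|ε| < 1, so demand is inelastic at this price.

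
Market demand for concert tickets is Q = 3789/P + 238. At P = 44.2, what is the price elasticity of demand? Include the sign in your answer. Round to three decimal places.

-0.265

At P = 44.2, Q = 323.724.
dQ/dP = −3789/P² = -1.939.
ε = (dQ/dP)(P/Q) = (-1.939)(44.2/323.724).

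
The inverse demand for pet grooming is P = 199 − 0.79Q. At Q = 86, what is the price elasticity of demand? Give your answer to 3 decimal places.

-1.929

At Q = 86, P = 199 − 0.79(86) = 131.06.
dP/dQ = −0.79, so dQ/dP = 1/(−0.79) = -1.266.
ε = (dQ/dP)(P/Q) = (-1.266)(131.06/86).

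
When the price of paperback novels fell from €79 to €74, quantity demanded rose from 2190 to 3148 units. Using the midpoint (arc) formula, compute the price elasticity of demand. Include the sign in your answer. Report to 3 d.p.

-5.492

ΔQ = 3148 − 2190 = 958; ΔP = 74 − 79 = -5.
Midpoints: P̄ = 76.50, Q̄ = 2669.0.
ε = (ΔQ/ΔP)(P̄/Q̄) = (958/-5)(76.50/2669.0).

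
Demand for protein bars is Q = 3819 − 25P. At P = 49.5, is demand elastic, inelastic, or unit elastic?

Q = 2581.500, dQ/dP = -25.
ε = (dQ/dP)(P/Q) ≈ -0.479.
|ε| = 0.48 < 1.

inelastic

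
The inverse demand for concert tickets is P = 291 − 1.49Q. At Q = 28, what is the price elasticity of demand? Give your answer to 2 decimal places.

-5.98

At Q = 28, P = 291 − 1.49(28) = 249.28.
dP/dQ = −1.49, so dQ/dP = 1/(−1.49) = -0.671.
ε = (dQ/dP)(P/Q) = (-0.671)(249.28/28).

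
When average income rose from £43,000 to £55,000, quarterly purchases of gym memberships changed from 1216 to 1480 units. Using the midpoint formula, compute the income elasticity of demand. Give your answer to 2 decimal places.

ΔQ = 264, ΔI = 12000. Midpoints: Ī = 49,000, Q̄ = 1348.0.
ε_I = (ΔQ/ΔI)(Ī/Q̄) = (264/12000)(49000/1348.0).

0.80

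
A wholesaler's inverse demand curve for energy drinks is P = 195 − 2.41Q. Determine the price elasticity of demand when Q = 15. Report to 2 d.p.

At Q = 15, P = 195 − 2.41(15) = 158.85.
dP/dQ = −2.41, so dQ/dP = 1/(−2.41) = -0.415.
ε = (dQ/dP)(P/Q) = (-0.415)(158.85/15).

-4.39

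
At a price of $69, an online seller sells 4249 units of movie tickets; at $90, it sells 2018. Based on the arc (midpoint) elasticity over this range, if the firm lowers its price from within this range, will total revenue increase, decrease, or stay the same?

increase

Arc ε = (-2231/21)(79.50/3133.5) ≈ -2.695.
|ε| = 2.70 > 1, so demand is elastic. A price cut therefore raises total revenue.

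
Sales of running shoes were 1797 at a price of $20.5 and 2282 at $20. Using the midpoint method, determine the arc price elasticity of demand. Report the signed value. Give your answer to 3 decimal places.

-9.631

ΔQ = 2282 − 1797 = 485; ΔP = 20 − 20.5 = -0.5.
Midpoints: P̄ = 20.25, Q̄ = 2039.5.
ε = (ΔQ/ΔP)(P̄/Q̄) = (485/-0.5)(20.25/2039.5).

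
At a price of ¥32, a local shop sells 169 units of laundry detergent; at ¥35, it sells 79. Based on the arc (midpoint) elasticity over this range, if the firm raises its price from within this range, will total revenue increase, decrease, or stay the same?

Arc ε = (-90/3)(33.50/124.0) ≈ -8.105.
|ε| = 8.10 > 1, so demand is elastic. A price rise therefore reduces total revenue.

decrease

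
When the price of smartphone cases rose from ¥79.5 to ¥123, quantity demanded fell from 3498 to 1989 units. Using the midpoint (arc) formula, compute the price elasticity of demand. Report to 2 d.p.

-1.28

ΔQ = 1989 − 3498 = -1509; ΔP = 123 − 79.5 = 43.5.
Midpoints: P̄ = 101.25, Q̄ = 2743.5.
ε = (ΔQ/ΔP)(P̄/Q̄) = (-1509/43.5)(101.25/2743.5).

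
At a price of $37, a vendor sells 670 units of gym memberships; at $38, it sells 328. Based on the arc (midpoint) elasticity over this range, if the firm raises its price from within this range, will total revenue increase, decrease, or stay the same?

decrease

Arc ε = (-342/1)(37.50/499.0) ≈ -25.701.
|ε| = 25.70 > 1, so demand is elastic. A price rise therefore reduces total revenue.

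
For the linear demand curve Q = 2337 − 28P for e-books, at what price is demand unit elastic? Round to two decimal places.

For linear demand Q = a − bP, ε = −bP/(a − bP). |ε| = 1 when bP = a − bP, i.e. P = a/(2b).
P = 2337/(2·28) = 2337/56 = 41.7321.

41.73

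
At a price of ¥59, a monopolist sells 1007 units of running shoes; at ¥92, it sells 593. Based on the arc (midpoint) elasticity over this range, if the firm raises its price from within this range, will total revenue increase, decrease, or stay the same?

Arc ε = (-414/33)(75.50/800.0) ≈ -1.184.
|ε| = 1.18 > 1, so demand is elastic. A price rise therefore reduces total revenue.

decrease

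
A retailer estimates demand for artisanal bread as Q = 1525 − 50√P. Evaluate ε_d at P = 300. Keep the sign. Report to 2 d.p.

-0.66

At P = 300, Q = 658.975.
dQ/dP = −50/(2√P) = -1.443.
ε = (dQ/dP)(P/Q) = (-1.443)(300/658.975).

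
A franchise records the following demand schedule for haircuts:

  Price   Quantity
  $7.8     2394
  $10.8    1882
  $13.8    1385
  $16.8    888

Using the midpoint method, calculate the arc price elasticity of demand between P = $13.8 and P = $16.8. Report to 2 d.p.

At P = 13.8, Q = 1385; at P = 16.8, Q = 888.
ΔQ = -497, ΔP = 3.0. Midpoints: P̄ = 15.30, Q̄ = 1136.5.
ε = (ΔQ/ΔP)(P̄/Q̄) = (-497/3.0)(15.30/1136.5).

-2.23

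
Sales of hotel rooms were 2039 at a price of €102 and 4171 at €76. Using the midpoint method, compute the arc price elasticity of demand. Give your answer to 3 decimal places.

-2.350

ΔQ = 4171 − 2039 = 2132; ΔP = 76 − 102 = -26.
Midpoints: P̄ = 89.00, Q̄ = 3105.0.
ε = (ΔQ/ΔP)(P̄/Q̄) = (2132/-26)(89.00/3105.0).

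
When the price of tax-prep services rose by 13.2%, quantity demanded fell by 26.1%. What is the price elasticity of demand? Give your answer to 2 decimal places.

ε = %ΔQ / %ΔP = (-26.1)/(13.2) = -1.977.

-1.98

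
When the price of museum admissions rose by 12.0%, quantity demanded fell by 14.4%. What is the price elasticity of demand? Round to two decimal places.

ε = %ΔQ / %ΔP = (-14.4)/(12.0) = -1.200.

-1.20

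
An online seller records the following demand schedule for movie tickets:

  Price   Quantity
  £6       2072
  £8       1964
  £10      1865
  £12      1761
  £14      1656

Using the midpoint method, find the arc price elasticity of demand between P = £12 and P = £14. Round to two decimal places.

-0.40

At P = 12, Q = 1761; at P = 14, Q = 1656.
ΔQ = -105, ΔP = 2. Midpoints: P̄ = 13.00, Q̄ = 1708.5.
ε = (ΔQ/ΔP)(P̄/Q̄) = (-105/2)(13.00/1708.5).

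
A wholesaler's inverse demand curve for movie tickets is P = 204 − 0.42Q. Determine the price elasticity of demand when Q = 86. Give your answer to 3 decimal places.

At Q = 86, P = 204 − 0.42(86) = 167.88.
dP/dQ = −0.42, so dQ/dP = 1/(−0.42) = -2.381.
ε = (dQ/dP)(P/Q) = (-2.381)(167.88/86).

-4.648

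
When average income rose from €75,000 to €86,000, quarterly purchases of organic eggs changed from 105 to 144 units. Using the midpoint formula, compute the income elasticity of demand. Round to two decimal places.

ΔQ = 39, ΔI = 11000. Midpoints: Ī = 80,500, Q̄ = 124.5.
ε_I = (ΔQ/ΔI)(Ī/Q̄) = (39/11000)(80500/124.5).
ε_I > 0, so the good is normal.

2.29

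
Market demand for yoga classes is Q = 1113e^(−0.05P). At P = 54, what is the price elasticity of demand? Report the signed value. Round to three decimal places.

-2.700

At P = 54, Q = 74.800.
dQ/dP = −0.05·1113e^(−0.05P) = −0.05Q = -3.740.
ε = (dQ/dP)(P/Q) = (-3.740)(54/74.800).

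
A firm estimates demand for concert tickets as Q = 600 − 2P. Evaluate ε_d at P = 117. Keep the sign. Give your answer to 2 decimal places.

-0.64

At P = 117, Q = 366.
dQ/dP = −2.
ε = (dQ/dP)(P/Q) = (-2)(117/366).
|ε| < 1, so demand is inelastic at this price.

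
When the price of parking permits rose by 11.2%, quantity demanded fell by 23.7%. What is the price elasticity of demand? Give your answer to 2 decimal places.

ε = %ΔQ / %ΔP = (-23.7)/(11.2) = -2.116.

-2.12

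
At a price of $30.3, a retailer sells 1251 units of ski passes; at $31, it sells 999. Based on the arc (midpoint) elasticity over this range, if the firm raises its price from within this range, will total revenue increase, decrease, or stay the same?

decrease

Arc ε = (-252/0.7)(30.65/1125.0) ≈ -9.808.
|ε| = 9.81 > 1, so demand is elastic. A price rise therefore reduces total revenue.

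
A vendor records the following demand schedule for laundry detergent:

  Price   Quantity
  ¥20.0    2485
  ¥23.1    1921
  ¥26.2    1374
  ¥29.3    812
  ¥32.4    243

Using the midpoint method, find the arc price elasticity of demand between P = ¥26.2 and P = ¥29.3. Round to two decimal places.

At P = 26.2, Q = 1374; at P = 29.3, Q = 812.
ΔQ = -562, ΔP = 3.1. Midpoints: P̄ = 27.75, Q̄ = 1093.0.
ε = (ΔQ/ΔP)(P̄/Q̄) = (-562/3.1)(27.75/1093.0).

-4.60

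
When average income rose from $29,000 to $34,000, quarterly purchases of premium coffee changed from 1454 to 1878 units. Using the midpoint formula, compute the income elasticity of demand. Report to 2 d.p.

1.60

ΔQ = 424, ΔI = 5000. Midpoints: Ī = 31,500, Q̄ = 1666.0.
ε_I = (ΔQ/ΔI)(Ī/Q̄) = (424/5000)(31500/1666.0).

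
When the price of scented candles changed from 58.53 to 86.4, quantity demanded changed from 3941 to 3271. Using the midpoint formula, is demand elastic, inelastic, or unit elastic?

inelastic

Arc ε ≈ -0.483.
|ε| = 0.48 < 1.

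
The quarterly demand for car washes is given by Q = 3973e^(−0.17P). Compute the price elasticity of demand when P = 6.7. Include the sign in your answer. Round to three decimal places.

At P = 6.7, Q = 1271.912.
dQ/dP = −0.17·3973e^(−0.17P) = −0.17Q = -216.225.
ε = (dQ/dP)(P/Q) = (-216.225)(6.7/1271.912).
|ε| > 1, so demand is elastic at this price.

-1.139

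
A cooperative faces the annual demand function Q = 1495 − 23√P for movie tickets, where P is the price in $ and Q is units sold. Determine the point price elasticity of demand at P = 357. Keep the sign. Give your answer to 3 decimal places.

At P = 357, Q = 1060.428.
dQ/dP = −23/(2√P) = -0.609.
ε = (dQ/dP)(P/Q) = (-0.609)(357/1060.428).
|ε| < 1, so demand is inelastic at this price.

-0.205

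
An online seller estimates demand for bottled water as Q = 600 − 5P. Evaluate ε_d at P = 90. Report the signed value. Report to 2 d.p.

-3.00

At P = 90, Q = 150.
dQ/dP = −5.
ε = (dQ/dP)(P/Q) = (-5)(90/150).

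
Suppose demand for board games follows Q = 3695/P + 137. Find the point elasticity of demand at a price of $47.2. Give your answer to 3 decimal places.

-0.364

At P = 47.2, Q = 215.284.
dQ/dP = −3695/P² = -1.659.
ε = (dQ/dP)(P/Q) = (-1.659)(47.2/215.284).
|ε| < 1, so demand is inelastic at this price.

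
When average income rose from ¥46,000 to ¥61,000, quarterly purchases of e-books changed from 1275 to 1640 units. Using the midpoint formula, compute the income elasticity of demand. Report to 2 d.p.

ΔQ = 365, ΔI = 15000. Midpoints: Ī = 53,500, Q̄ = 1457.5.
ε_I = (ΔQ/ΔI)(Ī/Q̄) = (365/15000)(53500/1457.5).

0.89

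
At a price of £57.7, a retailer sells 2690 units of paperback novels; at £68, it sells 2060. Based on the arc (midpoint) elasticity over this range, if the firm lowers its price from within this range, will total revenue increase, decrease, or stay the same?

increase

Arc ε = (-630/10.3)(62.85/2375.0) ≈ -1.619.
|ε| = 1.62 > 1, so demand is elastic. A price cut therefore raises total revenue.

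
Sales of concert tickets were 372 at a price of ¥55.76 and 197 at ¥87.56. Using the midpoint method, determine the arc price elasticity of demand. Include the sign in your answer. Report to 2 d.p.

-1.39

ΔQ = 197 − 372 = -175; ΔP = 87.56 − 55.76 = 31.8.
Midpoints: P̄ = 71.66, Q̄ = 284.5.
ε = (ΔQ/ΔP)(P̄/Q̄) = (-175/31.8)(71.66/284.5).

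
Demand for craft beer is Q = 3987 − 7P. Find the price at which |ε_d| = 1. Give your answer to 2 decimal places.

284.79

For linear demand Q = a − bP, ε = −bP/(a − bP). |ε| = 1 when bP = a − bP, i.e. P = a/(2b).
P = 3987/(2·7) = 3987/14 = 284.7857.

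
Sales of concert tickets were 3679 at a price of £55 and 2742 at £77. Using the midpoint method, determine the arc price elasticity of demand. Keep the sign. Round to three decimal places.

ΔQ = 2742 − 3679 = -937; ΔP = 77 − 55 = 22.
Midpoints: P̄ = 66.00, Q̄ = 3210.5.
ε = (ΔQ/ΔP)(P̄/Q̄) = (-937/22)(66.00/3210.5).

-0.876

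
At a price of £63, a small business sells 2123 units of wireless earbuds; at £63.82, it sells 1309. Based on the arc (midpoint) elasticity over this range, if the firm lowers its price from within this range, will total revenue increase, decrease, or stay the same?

increase

Arc ε = (-814/0.82)(63.41/1716.0) ≈ -36.682.
|ε| = 36.68 > 1, so demand is elastic. A price cut therefore raises total revenue.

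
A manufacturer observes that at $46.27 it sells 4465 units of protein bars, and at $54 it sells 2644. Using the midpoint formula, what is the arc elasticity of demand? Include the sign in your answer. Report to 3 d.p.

ΔQ = 2644 − 4465 = -1821; ΔP = 54 − 46.27 = 7.73.
Midpoints: P̄ = 50.14, Q̄ = 3554.5.
ε = (ΔQ/ΔP)(P̄/Q̄) = (-1821/7.73)(50.14/3554.5).

-3.323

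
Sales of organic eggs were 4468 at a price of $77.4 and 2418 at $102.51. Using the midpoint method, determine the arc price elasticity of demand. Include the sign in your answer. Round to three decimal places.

ΔQ = 2418 − 4468 = -2050; ΔP = 102.51 − 77.4 = 25.11.
Midpoints: P̄ = 89.96, Q̄ = 3443.0.
ε = (ΔQ/ΔP)(P̄/Q̄) = (-2050/25.11)(89.96/3443.0).

-2.133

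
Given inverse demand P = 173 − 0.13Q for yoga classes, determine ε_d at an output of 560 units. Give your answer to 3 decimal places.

-1.376

At Q = 560, P = 173 − 0.13(560) = 100.20.
dP/dQ = −0.13, so dQ/dP = 1/(−0.13) = -7.692.
ε = (dQ/dP)(P/Q) = (-7.692)(100.20/560).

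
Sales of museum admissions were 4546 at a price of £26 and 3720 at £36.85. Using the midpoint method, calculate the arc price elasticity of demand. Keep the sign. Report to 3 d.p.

ΔQ = 3720 − 4546 = -826; ΔP = 36.85 − 26 = 10.85.
Midpoints: P̄ = 31.43, Q̄ = 4133.0.
ε = (ΔQ/ΔP)(P̄/Q̄) = (-826/10.85)(31.43/4133.0).

-0.579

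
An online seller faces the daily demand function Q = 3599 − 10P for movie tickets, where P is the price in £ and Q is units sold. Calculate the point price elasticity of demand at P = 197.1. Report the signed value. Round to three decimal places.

-1.211

At P = 197.1, Q = 1628.
dQ/dP = −10.
ε = (dQ/dP)(P/Q) = (-10)(197.1/1628).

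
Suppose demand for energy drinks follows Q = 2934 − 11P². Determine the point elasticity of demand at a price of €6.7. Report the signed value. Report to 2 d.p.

-0.40

At P = 6.7, Q = 2440.210.
dQ/dP = −22P = -147.400.
ε = (dQ/dP)(P/Q) = (-147.400)(6.7/2440.210).
|ε| < 1, so demand is inelastic at this price.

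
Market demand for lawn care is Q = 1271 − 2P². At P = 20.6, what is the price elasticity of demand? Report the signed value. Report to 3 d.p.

-4.020

At P = 20.6, Q = 422.280.
dQ/dP = −4P = -82.400.
ε = (dQ/dP)(P/Q) = (-82.400)(20.6/422.280).
|ε| > 1, so demand is elastic at this price.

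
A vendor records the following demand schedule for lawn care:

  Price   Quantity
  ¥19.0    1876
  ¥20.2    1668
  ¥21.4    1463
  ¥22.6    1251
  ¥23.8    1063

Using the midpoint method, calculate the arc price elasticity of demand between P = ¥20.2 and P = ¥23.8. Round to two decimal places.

At P = 20.2, Q = 1668; at P = 23.8, Q = 1063.
ΔQ = -605, ΔP = 3.6. Midpoints: P̄ = 22.00, Q̄ = 1365.5.
ε = (ΔQ/ΔP)(P̄/Q̄) = (-605/3.6)(22.00/1365.5).

-2.71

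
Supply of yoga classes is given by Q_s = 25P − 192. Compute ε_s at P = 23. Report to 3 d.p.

1.501

At P = 23, Q_s = 383.
dQ_s/dP = 25.
ε_s = (dQ_s/dP)(P/Q_s) = (25)(23/383).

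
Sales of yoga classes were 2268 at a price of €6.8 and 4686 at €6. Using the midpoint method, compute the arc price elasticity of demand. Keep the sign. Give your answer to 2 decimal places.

-5.56

ΔQ = 4686 − 2268 = 2418; ΔP = 6 − 6.8 = -0.8.
Midpoints: P̄ = 6.40, Q̄ = 3477.0.
ε = (ΔQ/ΔP)(P̄/Q̄) = (2418/-0.8)(6.40/3477.0).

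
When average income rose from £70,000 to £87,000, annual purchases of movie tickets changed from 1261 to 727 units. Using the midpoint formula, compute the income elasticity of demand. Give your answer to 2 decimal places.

ΔQ = -534, ΔI = 17000. Midpoints: Ī = 78,500, Q̄ = 994.0.
ε_I = (ΔQ/ΔI)(Ī/Q̄) = (-534/17000)(78500/994.0).
ε_I < 0, so the good is inferior.

-2.48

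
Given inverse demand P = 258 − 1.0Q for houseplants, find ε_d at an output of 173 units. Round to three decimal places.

At Q = 173, P = 258 − 1.0(173) = 85.00.
dP/dQ = −1.0, so dQ/dP = 1/(−1.0) = -1.000.
ε = (dQ/dP)(P/Q) = (-1.000)(85.00/173).

-0.491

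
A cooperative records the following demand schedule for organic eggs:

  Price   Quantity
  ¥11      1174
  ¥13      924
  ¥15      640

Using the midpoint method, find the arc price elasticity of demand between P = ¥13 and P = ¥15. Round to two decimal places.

-2.54

At P = 13, Q = 924; at P = 15, Q = 640.
ΔQ = -284, ΔP = 2. Midpoints: P̄ = 14.00, Q̄ = 782.0.
ε = (ΔQ/ΔP)(P̄/Q̄) = (-284/2)(14.00/782.0).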